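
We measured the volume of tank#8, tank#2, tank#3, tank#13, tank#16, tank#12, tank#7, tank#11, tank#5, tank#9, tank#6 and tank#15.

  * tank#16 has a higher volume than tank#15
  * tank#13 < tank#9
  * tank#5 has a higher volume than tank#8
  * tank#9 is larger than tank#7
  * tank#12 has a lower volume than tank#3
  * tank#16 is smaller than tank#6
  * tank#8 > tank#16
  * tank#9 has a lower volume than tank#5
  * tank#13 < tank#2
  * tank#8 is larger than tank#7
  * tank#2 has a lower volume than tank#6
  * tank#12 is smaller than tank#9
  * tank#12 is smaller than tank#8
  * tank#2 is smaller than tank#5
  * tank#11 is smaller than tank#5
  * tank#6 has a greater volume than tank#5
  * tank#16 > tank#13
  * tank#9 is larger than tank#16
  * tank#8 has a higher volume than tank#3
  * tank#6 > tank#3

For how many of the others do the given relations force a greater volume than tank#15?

From tank#15 the given relations immediately reach tank#16.
From those, tank#9, tank#8, tank#6 — 4 in total.
From those, tank#5 — 5 in total.
Nothing else is reachable above tank#15; 5 in all.

5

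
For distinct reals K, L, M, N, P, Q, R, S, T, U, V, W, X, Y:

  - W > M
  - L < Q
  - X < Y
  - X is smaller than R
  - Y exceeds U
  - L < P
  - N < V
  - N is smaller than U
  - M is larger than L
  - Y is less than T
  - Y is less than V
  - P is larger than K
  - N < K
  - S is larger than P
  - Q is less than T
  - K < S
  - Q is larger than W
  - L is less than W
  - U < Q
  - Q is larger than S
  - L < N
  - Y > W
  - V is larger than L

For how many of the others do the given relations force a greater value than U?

4

The elements the relations force above U are Y, Q, T, V — no chain reaches any other.
That is 4.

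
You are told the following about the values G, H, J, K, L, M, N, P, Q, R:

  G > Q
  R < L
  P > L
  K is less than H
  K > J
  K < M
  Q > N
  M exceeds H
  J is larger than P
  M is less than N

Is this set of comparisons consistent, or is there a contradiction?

consistent

The single ordering R < L < P < J < K < H < M < N < Q < G satisfies every listed relation, so no contradiction arises.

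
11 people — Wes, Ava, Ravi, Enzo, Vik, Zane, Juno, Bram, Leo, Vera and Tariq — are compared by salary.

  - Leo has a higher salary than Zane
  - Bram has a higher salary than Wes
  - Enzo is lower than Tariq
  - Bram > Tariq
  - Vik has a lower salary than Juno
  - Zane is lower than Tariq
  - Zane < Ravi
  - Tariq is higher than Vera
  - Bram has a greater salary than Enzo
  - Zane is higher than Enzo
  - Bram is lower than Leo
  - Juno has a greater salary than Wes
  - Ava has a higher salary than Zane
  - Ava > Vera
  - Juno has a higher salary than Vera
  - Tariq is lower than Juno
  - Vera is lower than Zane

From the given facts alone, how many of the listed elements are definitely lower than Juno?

From Juno the given relations immediately reach Vera, Wes, Tariq, Vik.
From those, Enzo, Zane — 6 in total.
Nothing else is reachable below Juno; 6 in all.

6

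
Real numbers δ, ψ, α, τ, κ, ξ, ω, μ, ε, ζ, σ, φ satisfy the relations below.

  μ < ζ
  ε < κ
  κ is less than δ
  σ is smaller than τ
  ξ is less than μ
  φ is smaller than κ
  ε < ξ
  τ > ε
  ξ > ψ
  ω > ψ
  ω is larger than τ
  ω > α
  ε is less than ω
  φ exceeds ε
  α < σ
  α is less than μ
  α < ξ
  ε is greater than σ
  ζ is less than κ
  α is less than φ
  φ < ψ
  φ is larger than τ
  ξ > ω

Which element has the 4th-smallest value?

Chaining the given pairs: α < σ < ε < τ < φ < ψ < ω < ξ < μ < ζ < κ < δ.
Counting 4 from the smallest end gives τ.

τ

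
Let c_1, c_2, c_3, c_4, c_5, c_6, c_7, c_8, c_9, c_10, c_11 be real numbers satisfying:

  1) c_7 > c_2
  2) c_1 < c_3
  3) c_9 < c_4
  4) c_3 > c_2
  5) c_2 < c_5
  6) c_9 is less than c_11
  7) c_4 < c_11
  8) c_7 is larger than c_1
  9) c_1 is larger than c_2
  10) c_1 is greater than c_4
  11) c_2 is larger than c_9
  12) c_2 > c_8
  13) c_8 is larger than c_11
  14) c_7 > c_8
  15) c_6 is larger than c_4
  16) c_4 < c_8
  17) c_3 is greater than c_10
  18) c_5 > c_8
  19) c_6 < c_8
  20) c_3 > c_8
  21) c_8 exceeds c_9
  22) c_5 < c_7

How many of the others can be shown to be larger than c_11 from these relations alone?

6

The elements the relations force above c_11 are c_8, c_2, c_1, c_5, c_3, c_7 — no chain reaches any other.
That is 6.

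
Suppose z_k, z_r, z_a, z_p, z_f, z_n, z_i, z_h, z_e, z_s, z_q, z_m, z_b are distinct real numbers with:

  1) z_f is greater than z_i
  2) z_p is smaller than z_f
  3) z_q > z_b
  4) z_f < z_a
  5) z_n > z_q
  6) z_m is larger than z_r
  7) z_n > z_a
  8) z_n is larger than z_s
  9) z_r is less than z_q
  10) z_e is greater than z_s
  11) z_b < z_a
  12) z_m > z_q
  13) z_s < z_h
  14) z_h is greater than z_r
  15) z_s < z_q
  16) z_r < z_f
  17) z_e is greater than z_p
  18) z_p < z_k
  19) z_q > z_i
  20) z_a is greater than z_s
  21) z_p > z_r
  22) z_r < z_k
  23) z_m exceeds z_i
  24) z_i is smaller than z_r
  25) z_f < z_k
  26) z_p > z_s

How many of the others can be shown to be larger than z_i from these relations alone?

Directly above z_i: z_r, z_f, z_q, z_m.
One step further: z_p, z_a, z_k, z_h, z_n (9 so far).
One step further: z_e (10 so far).
No other element is forced above z_i by the given relations, so the count is 10.

10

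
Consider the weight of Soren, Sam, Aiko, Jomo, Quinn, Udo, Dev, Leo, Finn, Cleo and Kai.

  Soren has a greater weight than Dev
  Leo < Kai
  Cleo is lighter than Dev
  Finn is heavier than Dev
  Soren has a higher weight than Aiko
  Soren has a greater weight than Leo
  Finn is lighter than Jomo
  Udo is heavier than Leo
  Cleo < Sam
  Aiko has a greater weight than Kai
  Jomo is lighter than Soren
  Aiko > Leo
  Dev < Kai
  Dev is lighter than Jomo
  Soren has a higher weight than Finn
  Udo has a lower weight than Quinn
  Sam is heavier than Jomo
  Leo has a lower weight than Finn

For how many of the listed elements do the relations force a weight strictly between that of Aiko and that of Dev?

Chaining upward from Dev reaches: Kai, Finn, Jomo, Soren, Sam.
Chaining downward from Aiko reaches: Leo, Cleo, Kai.
Strictly between Dev and Aiko are those in both lists: Kai — 1 element.

1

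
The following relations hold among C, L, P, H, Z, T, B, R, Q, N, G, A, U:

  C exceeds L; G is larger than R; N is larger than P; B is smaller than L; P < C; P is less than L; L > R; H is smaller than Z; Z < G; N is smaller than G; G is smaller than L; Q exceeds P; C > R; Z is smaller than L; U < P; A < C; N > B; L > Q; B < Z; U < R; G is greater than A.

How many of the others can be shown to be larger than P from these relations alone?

5

From P the given relations immediately reach Q, N, L, C.
From those, G — 5 in total.
Nothing else is reachable above P; 5 in all.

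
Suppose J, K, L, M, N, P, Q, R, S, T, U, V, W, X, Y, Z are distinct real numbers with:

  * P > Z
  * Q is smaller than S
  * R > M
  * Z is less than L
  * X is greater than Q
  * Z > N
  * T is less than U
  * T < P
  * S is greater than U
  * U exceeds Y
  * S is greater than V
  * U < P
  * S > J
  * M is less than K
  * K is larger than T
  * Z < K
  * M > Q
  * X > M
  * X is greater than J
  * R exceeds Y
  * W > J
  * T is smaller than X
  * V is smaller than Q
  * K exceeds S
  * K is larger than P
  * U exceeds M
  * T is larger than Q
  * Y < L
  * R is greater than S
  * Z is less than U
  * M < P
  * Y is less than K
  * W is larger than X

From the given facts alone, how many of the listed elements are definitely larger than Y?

The elements the relations force above Y are U, S, L, P, R, K — no chain reaches any other.
That is 6.

6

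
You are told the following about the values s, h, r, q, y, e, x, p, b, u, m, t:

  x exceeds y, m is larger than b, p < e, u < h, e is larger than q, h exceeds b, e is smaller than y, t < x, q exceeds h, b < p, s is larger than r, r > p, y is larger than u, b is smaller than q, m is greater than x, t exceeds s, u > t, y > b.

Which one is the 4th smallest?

Piecing the relations together gives one ordering: b < p < r < s < t < u < h < q < e < y < x < m.
The 4th smallest is s.

s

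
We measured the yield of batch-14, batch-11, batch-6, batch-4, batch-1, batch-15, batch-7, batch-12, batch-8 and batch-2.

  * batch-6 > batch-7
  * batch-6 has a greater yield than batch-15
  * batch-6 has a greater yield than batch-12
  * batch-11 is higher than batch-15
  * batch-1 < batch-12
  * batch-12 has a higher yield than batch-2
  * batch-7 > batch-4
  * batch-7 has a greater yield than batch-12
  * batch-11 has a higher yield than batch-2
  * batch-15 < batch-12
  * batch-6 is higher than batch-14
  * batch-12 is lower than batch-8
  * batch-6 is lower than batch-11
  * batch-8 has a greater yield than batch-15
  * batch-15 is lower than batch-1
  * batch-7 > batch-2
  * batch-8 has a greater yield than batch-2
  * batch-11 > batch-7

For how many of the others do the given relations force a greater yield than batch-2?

Directly above batch-2: batch-12, batch-7, batch-11, batch-8.
One step further: batch-6 (5 so far).
Nothing else is reachable above batch-2; 5 in all.

5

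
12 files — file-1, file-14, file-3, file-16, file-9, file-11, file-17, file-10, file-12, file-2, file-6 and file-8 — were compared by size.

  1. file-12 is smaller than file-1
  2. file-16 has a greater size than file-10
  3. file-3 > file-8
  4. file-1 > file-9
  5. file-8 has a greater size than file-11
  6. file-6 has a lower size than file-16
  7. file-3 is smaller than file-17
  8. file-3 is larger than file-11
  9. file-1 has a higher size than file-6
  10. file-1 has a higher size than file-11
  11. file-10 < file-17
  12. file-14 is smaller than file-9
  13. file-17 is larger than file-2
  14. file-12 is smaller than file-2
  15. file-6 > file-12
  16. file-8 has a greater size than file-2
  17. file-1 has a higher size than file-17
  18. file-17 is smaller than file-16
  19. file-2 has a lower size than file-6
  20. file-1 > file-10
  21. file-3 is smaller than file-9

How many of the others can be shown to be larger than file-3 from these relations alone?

Directly above file-3: file-17, file-9.
One step further: file-16, file-1 (4 so far).
Nothing else is reachable above file-3; 4 in all.

4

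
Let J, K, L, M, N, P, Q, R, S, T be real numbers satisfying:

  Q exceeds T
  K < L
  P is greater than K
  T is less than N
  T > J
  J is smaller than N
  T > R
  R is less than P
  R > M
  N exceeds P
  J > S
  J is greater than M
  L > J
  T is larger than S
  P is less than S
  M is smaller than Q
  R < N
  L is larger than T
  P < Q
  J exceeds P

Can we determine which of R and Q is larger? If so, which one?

Link the given pairs in sequence: R < P; P < S; S < J; J < T; T < Q.
Chaining these gives R < P < S < J < T < Q.
So Q is larger.

Q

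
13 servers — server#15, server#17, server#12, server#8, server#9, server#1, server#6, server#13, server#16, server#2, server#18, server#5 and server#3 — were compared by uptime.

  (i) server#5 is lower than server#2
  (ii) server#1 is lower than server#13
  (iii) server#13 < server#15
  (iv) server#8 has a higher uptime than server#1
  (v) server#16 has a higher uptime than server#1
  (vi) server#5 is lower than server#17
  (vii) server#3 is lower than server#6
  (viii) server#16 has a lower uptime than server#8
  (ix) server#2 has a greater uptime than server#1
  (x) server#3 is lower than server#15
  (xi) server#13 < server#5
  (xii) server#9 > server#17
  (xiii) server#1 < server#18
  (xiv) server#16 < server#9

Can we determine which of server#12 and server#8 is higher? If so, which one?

Following every chain through server#12: nothing is chained to server#12.
server#8 is not reached, and no chain runs the other way from server#8 to server#12.
So the given relations leave the order of server#12 and server#8 undetermined.

undetermined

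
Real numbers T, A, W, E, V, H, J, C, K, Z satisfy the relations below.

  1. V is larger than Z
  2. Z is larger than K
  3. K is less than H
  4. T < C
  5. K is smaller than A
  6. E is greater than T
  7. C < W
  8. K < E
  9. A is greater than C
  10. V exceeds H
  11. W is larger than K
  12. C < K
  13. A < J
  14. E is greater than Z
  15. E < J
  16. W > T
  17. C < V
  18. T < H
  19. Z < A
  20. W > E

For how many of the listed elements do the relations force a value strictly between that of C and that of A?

2

Chaining upward from C reaches: K, H, Z, E, V, W, J.
Chaining downward from A reaches: T, K, Z.
Strictly between C and A are those in both lists: K, Z — 2 elements.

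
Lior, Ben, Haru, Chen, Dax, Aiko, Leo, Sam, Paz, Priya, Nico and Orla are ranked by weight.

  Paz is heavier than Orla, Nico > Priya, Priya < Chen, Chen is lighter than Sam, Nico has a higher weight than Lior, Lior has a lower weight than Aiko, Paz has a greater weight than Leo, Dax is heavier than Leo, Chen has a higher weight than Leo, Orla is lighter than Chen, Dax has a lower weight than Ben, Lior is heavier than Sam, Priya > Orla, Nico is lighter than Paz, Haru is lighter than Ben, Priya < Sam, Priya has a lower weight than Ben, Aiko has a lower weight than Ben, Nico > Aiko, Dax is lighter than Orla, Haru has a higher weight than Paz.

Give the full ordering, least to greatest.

Each adjacent pair is fixed by a given relation: Leo < Dax; Dax < Orla; Orla < Priya; Priya < Chen; Chen < Sam; Sam < Lior; Lior < Aiko; Aiko < Nico; Nico < Paz; Paz < Haru; Haru < Ben. Chaining them end to end gives the full order.

Leo < Dax < Orla < Priya < Chen < Sam < Lior < Aiko < Nico < Paz < Haru < Ben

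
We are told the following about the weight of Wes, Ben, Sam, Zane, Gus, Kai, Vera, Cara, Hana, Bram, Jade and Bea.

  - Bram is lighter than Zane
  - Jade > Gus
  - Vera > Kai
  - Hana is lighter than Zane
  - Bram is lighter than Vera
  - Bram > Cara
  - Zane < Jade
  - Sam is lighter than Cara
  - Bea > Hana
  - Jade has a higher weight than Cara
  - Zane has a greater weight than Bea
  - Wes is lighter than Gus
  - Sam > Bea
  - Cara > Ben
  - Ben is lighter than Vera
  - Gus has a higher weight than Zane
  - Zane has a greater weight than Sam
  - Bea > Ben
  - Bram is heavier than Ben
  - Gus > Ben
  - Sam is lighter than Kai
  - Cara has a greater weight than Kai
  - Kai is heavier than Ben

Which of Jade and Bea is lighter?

Bea < Sam and Sam < Kai give Bea < Kai.
With Kai < Cara: Bea < Sam < Kai < Cara.
With Cara < Bram: Bea < Sam < Kai < Cara < Bram.
With Bram < Zane: Bea < Sam < Kai < Cara < Bram < Zane.
Then Zane < Gus extends the chain to Gus.
With Gus < Jade: Bea < Sam < Kai < Cara < Bram < Zane < Gus < Jade.
So Bea < Jade; Bea is the lighter of the two.

Bea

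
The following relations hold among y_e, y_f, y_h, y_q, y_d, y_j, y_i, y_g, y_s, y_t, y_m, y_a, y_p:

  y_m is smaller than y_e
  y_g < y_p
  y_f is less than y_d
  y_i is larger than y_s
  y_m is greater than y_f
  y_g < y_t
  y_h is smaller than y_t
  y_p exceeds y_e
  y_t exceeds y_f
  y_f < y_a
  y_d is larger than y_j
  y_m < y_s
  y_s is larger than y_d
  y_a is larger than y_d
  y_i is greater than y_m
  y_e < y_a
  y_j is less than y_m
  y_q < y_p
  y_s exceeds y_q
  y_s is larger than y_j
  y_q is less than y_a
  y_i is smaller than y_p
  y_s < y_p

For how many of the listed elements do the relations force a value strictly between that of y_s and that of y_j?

Chaining upward from y_j reaches: y_d, y_m, y_e, y_a, y_i, y_p.
Chaining downward from y_s reaches: y_q, y_f, y_d, y_m.
Strictly between y_j and y_s are those in both lists: y_d, y_m — 2 elements.

2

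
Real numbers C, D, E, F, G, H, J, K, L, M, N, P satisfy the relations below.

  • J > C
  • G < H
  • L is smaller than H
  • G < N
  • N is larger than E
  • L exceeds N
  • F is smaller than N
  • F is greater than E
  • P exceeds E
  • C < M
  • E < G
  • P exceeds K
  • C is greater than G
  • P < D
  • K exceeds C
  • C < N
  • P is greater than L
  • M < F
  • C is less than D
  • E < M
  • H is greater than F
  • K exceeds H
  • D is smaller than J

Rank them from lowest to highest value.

E < G < C < M < F < N < L < H < K < P < D < J

The consecutive links are each given: E < G; G < C; C < M; M < F; F < N; N < L; L < H; H < K; K < P; P < D; D < J.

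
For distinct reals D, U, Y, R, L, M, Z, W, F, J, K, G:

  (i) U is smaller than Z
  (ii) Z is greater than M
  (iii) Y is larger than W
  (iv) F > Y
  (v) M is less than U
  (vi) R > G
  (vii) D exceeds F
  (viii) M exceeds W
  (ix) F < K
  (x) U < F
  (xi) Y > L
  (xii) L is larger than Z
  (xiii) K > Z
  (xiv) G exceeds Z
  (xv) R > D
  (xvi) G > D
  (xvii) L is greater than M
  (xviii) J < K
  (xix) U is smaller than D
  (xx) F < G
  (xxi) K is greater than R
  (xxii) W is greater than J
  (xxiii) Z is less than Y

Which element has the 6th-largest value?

The consecutive relations fix a unique order: J < W < M < U < Z < L < Y < F < D < G < R < K.
Counting 6 from the largest end gives Y.

Y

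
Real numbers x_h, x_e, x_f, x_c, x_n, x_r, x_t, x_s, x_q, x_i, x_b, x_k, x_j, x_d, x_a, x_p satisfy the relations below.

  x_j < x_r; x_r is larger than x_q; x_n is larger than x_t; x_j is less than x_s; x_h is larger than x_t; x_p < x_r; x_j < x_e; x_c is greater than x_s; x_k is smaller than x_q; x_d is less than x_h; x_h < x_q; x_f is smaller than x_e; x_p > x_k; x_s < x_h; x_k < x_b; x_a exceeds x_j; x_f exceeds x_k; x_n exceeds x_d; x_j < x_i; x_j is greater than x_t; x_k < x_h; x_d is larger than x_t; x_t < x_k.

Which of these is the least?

x_t

x_j is not least since x_t < x_j; x_k is not least since x_t < x_k; x_s is not least since x_j < x_s; x_p is not least since x_k < x_p; x_d is not least since x_t < x_d; x_f is not least since x_k < x_f; x_h is not least since x_s < x_h; x_i is not least since x_j < x_i; x_c is not least since x_s < x_c; x_e is not least since x_f < x_e; x_q is not least since x_k < x_q; x_a is not least since x_j < x_a; x_b is not least since x_k < x_b; x_r is not least since x_q < x_r; x_n is not least since x_d < x_n.
Only x_t has nothing below it, so x_t is the least.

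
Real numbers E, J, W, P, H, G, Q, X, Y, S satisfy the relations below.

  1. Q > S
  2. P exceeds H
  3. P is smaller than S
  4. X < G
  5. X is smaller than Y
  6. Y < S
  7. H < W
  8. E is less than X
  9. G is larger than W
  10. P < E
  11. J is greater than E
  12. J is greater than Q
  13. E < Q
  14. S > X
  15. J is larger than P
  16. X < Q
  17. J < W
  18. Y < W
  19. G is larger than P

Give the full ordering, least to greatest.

H < P < E < X < Y < S < Q < J < W < G

Nothing is placed below H, so it is least; from there H < P; P < E; E < X; X < Y; Y < S; S < Q; Q < J; J < W; W < G, each given directly.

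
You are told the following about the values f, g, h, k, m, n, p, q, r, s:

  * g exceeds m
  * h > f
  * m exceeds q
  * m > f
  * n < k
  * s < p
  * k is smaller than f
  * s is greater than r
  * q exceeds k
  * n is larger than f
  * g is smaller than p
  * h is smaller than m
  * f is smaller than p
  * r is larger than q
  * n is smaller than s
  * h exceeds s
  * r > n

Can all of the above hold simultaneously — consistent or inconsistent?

inconsistent

Chaining the given relations yields f < n < k, so f < k. But one relation states k < f. These cannot both hold.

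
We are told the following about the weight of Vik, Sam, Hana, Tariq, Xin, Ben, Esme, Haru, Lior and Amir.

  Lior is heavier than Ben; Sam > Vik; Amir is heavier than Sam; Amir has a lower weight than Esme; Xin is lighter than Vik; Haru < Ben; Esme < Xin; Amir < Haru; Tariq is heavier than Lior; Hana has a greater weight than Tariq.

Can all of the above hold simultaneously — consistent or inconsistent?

We have Amir < Esme stated directly, yet also Esme < Xin < Vik < Sam < Amir by chaining the others — so Esme < Amir. Contradiction.

inconsistent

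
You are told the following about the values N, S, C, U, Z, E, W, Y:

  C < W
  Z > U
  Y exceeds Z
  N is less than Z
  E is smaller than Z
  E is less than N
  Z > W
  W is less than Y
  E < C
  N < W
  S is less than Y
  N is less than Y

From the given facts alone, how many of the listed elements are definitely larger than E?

5

From E the given relations immediately reach C, N, Z.
From those, W, Y — 5 in total.
No other element is forced above E by the given relations, so the count is 5.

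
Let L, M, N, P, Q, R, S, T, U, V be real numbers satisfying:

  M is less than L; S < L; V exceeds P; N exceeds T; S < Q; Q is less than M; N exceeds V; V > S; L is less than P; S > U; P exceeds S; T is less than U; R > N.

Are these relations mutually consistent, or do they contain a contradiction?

The single ordering T < U < S < Q < M < L < P < V < N < R satisfies every listed relation, so no contradiction arises.

consistent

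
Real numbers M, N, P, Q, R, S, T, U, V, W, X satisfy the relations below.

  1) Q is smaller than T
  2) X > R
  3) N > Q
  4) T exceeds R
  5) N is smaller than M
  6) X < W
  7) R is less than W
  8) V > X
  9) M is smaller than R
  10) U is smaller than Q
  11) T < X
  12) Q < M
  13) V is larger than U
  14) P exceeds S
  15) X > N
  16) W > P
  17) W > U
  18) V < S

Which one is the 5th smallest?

R

The consecutive relations fix a unique order: U < Q < N < M < R < T < X < V < S < P < W.
The 5th smallest is R.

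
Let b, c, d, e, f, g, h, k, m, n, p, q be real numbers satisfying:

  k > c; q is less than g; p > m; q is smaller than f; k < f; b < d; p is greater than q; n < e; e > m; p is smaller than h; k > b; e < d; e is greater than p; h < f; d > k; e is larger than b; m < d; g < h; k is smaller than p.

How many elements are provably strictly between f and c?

The relations place c below f. An element lies strictly between them when it is forced above c and also forced below f.
Above c: {k, p, h, e, d}. Below f: {q, b, g, m, k, p, h}.
Intersection: {k, p, h} — 3.

3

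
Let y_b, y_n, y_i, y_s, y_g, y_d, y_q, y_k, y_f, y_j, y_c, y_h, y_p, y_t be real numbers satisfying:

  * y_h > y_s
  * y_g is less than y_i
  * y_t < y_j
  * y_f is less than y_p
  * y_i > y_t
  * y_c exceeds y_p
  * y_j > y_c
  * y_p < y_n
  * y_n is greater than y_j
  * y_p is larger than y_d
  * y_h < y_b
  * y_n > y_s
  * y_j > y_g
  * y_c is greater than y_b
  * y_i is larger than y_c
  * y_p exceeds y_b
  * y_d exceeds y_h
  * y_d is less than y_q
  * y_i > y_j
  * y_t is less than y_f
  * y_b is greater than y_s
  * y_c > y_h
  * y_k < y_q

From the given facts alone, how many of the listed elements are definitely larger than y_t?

6

Directly above y_t: y_f, y_j, y_i.
One step further: y_p, y_n (5 so far).
One step further: y_c (6 so far).
No other element is forced above y_t by the given relations, so the count is 6.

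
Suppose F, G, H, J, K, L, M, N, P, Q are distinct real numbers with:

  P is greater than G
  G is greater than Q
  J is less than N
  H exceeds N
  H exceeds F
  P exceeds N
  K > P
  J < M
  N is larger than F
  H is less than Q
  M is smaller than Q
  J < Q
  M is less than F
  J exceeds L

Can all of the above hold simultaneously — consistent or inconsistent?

consistent

The single ordering L < J < M < F < N < H < Q < G < P < K satisfies every listed relation, so no contradiction arises.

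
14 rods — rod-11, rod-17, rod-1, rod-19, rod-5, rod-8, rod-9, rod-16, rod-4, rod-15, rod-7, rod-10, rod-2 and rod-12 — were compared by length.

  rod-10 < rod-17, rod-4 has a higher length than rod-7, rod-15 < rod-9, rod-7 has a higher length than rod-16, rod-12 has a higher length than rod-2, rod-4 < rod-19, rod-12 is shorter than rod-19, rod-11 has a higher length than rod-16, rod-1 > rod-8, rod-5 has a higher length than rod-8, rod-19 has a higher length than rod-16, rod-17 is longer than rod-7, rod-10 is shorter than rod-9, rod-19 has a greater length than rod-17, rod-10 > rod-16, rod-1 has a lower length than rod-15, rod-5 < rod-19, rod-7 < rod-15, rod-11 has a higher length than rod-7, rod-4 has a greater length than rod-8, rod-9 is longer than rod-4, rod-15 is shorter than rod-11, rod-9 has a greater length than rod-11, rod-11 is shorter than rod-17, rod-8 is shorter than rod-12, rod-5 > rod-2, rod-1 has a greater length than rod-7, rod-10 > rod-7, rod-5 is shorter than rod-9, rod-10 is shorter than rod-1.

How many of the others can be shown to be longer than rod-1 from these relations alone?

5

Directly above rod-1: rod-15.
One step further: rod-11, rod-9 (3 so far).
One step further: rod-17 (4 so far).
One step further: rod-19 (5 so far).
Nothing else is reachable above rod-1; 5 in all.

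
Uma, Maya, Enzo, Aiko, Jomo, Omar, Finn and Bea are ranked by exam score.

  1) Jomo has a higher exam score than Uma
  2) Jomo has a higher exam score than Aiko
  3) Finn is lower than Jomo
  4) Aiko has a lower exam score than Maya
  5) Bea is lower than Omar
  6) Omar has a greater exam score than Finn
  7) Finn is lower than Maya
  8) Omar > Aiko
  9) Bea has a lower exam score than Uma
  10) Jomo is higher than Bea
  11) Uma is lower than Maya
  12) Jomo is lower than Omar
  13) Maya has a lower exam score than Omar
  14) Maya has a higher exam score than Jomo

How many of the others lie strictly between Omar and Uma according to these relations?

2

The relations place Uma below Omar. An element lies strictly between them when it is forced above Uma and also forced below Omar.
Above Uma: {Jomo, Maya}. Below Omar: {Aiko, Finn, Bea, Jomo, Maya}.
Intersection: {Jomo, Maya} — 2.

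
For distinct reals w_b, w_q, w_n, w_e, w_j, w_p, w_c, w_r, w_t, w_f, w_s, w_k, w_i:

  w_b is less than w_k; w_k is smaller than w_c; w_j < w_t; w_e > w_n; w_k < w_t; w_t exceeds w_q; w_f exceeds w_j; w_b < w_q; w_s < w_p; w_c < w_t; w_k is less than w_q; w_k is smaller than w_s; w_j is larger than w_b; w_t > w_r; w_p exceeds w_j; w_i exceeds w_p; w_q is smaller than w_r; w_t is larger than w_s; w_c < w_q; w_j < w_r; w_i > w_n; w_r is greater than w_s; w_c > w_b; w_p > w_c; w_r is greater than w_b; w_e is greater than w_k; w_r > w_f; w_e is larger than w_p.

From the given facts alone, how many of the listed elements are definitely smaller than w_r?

Directly below w_r: w_b, w_j, w_s, w_f, w_q.
One step further: w_k, w_c (7 so far).
Nothing else is reachable below w_r; 7 in all.

7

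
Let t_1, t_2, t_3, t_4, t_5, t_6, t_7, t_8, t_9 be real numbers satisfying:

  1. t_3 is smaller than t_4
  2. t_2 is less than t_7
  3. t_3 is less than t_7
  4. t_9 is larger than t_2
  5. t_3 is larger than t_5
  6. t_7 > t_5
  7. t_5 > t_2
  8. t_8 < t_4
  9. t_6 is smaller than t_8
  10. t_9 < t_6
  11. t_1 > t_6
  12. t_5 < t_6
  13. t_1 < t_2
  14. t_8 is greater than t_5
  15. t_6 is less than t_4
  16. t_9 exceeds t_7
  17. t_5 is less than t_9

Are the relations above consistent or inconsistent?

inconsistent

We have t_6 < t_1 stated directly, yet also t_1 < t_2 < t_5 < t_3 < t_7 < t_9 < t_6 by chaining the others — so t_1 < t_6. Contradiction.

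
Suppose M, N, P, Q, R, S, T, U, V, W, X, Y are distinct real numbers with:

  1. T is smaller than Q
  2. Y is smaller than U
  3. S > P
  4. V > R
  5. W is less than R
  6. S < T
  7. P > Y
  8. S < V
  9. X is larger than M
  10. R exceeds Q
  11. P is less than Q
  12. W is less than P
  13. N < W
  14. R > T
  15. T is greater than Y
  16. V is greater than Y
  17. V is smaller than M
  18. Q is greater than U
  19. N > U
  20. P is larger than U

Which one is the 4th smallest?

Piecing the relations together gives one ordering: Y < U < N < W < P < S < T < Q < R < V < M < X.
Counting 4 from the smallest end gives W.

W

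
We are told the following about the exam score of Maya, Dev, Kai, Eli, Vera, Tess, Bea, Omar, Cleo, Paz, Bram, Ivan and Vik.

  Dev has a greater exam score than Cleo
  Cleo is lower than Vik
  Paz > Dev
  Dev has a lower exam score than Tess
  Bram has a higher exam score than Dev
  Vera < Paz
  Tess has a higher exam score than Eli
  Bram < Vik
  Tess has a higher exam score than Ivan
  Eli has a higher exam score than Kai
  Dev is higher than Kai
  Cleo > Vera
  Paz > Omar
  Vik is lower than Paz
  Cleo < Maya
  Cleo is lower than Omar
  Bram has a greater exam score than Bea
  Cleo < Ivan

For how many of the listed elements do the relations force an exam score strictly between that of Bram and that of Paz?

1

The relations place Bram below Paz. An element lies strictly between them when it is forced above Bram and also forced below Paz.
Above Bram: {Vik}. Below Paz: {Vera, Cleo, Kai, Dev, Bea, Vik, Omar}.
Intersection: {Vik} — 1.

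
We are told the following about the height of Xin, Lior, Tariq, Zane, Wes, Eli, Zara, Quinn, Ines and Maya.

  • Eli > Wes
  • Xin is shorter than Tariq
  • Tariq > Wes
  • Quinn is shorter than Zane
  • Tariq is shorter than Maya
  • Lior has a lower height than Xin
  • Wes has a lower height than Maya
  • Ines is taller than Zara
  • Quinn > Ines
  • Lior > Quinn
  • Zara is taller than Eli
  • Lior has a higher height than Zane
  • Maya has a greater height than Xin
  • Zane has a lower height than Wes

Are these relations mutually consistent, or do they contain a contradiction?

inconsistent

Chaining the given relations yields Wes < Eli < Zara < Ines < Quinn < Zane, so Wes < Zane. But one relation states Zane < Wes. These cannot both hold.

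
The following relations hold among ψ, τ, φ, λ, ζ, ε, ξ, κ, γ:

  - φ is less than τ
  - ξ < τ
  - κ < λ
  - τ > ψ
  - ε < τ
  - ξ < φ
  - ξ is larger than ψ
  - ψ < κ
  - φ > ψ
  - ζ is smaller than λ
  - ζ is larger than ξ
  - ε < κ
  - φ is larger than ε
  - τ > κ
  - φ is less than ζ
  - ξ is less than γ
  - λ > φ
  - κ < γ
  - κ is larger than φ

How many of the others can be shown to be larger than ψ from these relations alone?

7

The elements the relations force above ψ are ξ, φ, κ, γ, ζ, λ, τ — no chain reaches any other.
That is 7.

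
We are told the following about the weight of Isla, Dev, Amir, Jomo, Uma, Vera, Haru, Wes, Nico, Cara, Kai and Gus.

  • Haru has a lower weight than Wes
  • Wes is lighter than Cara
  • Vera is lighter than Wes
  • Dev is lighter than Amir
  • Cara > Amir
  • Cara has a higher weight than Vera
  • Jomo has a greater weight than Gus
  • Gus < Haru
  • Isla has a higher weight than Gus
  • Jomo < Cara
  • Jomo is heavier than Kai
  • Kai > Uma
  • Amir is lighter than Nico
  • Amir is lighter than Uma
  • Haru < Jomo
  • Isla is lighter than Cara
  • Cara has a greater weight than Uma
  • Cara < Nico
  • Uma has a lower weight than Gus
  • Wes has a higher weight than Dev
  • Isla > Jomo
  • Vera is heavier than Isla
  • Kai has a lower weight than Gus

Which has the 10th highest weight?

Uma

Chaining the given pairs: Dev < Amir < Uma < Kai < Gus < Haru < Jomo < Isla < Vera < Wes < Cara < Nico.
The 10th largest is Uma.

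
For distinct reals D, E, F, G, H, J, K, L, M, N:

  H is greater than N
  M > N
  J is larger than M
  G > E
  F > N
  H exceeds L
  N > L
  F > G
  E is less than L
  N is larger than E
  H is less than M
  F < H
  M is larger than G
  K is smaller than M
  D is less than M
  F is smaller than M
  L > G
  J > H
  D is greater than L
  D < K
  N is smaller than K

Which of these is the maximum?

J

Chaining downward from J: directly below it, H, M; then G, L, N, D, F, K; then E.
That covers every other element, and nothing is given above J, so J is the maximum.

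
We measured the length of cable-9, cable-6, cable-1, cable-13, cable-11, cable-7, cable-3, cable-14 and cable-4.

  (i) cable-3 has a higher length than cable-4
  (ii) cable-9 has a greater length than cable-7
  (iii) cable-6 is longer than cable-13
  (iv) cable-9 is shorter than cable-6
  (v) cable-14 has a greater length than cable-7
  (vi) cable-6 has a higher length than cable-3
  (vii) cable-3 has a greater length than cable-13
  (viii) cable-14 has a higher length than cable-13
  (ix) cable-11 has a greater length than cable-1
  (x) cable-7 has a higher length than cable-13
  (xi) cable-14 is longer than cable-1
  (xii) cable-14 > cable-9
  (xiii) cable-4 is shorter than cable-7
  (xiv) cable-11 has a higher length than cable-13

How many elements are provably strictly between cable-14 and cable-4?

2

The relations place cable-4 below cable-14. An element lies strictly between them when it is forced above cable-4 and also forced below cable-14.
Above cable-4: {cable-7, cable-9, cable-3, cable-6}. Below cable-14: {cable-13, cable-1, cable-7, cable-9}.
Intersection: {cable-7, cable-9} — 2.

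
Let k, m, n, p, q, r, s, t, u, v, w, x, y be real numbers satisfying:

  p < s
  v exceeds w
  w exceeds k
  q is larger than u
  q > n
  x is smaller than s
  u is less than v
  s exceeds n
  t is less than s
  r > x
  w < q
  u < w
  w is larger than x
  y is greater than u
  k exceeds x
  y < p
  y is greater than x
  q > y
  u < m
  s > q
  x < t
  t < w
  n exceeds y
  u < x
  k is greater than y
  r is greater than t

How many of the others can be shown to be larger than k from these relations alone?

4

The elements the relations force above k are w, q, s, v — no chain reaches any other.
That is 4.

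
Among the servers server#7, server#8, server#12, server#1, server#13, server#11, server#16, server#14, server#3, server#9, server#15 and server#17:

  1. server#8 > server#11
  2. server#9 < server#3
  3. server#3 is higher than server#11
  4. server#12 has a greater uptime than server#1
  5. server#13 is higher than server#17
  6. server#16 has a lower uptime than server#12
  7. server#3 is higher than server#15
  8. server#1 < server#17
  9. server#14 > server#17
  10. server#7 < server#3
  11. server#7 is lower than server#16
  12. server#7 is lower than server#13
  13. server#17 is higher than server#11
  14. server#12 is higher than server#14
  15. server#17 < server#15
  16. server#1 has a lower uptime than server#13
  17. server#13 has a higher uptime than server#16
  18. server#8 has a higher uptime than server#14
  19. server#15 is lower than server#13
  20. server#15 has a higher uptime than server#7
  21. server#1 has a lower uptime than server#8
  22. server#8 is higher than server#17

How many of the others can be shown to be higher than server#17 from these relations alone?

From server#17 the given relations immediately reach server#15, server#14, server#13, server#8.
From those, server#3, server#12 — 6 in total.
Nothing else is reachable above server#17; 6 in all.

6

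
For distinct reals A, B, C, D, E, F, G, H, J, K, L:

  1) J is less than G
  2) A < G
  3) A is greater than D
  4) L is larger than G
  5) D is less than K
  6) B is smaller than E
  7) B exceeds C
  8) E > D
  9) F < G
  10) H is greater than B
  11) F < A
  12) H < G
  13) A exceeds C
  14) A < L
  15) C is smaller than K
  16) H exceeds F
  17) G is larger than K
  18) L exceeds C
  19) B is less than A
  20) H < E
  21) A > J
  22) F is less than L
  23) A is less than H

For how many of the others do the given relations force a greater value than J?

Directly above J: A, G.
One step further: H, L (4 so far).
One step further: E (5 so far).
No other element is forced above J by the given relations, so the count is 5.

5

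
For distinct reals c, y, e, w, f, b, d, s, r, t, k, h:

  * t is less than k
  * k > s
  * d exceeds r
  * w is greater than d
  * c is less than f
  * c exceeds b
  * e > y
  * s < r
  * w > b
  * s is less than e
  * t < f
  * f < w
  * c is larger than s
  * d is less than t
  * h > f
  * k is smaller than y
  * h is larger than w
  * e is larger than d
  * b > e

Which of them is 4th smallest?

Piecing the relations together gives one ordering: s < r < d < t < k < y < e < b < c < f < w < h.
The 4th smallest is t.

t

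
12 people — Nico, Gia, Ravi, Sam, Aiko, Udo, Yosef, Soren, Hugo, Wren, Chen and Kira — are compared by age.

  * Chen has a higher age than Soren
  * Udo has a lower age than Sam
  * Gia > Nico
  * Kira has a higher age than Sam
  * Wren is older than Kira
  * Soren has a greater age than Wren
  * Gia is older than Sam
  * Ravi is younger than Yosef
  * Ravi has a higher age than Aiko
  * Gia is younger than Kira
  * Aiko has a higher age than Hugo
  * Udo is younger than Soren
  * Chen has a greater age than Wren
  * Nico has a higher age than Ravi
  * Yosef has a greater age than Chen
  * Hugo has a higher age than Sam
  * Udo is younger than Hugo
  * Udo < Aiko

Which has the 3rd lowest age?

Chaining the given pairs: Udo < Sam < Hugo < Aiko < Ravi < Nico < Gia < Kira < Wren < Soren < Chen < Yosef.
The 3rd smallest is Hugo.

Hugo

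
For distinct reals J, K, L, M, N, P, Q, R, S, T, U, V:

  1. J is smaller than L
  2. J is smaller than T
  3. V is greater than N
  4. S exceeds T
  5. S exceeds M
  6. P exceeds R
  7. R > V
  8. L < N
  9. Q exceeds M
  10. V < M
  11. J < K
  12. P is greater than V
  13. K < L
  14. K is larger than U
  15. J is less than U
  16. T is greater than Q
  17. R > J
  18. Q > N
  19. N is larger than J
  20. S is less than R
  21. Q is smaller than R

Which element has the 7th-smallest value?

The consecutive relations fix a unique order: J < U < K < L < N < V < M < Q < T < S < R < P.
Counting 7 from the smallest end gives M.

M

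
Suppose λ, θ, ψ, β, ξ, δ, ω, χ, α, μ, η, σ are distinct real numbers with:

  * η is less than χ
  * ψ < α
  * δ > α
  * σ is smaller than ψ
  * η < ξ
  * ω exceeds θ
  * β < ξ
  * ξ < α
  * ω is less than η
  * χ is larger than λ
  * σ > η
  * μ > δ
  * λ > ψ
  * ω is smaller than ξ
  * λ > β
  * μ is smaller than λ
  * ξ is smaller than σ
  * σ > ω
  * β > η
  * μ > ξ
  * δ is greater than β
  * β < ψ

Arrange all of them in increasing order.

θ < ω < η < β < ξ < σ < ψ < α < δ < μ < λ < χ

Nothing is placed below θ, so it is least; from there θ < ω; ω < η; η < β; β < ξ; ξ < σ; σ < ψ; ψ < α; α < δ; δ < μ; μ < λ; λ < χ, each given directly.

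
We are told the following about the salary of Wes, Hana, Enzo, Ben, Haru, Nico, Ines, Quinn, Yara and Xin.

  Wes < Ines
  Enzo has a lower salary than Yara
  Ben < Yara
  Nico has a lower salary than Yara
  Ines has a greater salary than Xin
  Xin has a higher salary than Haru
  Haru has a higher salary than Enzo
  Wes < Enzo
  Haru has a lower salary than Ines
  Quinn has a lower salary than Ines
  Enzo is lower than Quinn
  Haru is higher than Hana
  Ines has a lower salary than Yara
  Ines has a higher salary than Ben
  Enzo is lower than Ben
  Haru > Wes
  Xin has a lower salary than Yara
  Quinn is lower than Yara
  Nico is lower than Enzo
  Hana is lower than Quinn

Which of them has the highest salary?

Chaining downward from Yara: directly below it, Nico, Enzo, Ben, Xin, Quinn, Ines; then Wes, Hana, Haru.
That covers every other element, and nothing is given above Yara, so Yara is the highest salary.

Yara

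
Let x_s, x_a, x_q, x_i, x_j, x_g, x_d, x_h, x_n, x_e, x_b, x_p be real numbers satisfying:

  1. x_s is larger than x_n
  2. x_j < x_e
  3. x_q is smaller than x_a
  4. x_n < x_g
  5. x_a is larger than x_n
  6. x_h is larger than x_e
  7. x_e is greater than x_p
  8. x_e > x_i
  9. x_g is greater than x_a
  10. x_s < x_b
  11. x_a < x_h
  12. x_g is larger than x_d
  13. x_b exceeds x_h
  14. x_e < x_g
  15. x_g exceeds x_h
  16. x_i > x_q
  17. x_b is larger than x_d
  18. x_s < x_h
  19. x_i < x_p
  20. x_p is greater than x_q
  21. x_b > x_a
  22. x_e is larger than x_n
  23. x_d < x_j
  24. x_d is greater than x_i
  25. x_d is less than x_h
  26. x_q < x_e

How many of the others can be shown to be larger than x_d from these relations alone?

5

The elements the relations force above x_d are x_j, x_e, x_h, x_g, x_b — no chain reaches any other.
That is 5.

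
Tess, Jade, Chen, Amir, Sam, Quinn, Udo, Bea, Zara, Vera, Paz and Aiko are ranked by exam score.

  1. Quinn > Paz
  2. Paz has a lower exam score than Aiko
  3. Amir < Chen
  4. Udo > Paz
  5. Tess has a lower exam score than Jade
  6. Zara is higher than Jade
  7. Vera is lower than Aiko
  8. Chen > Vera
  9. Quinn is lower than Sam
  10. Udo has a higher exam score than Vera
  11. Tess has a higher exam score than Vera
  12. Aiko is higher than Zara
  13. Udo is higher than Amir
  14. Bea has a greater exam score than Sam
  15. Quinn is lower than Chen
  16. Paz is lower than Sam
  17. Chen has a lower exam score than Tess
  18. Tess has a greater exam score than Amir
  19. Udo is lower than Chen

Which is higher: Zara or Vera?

Vera < Udo and Udo < Chen give Vera < Chen.
With Chen < Tess: Vera < Udo < Chen < Tess.
Then Tess < Jade extends the chain to Jade.
With Jade < Zara: Vera < Udo < Chen < Tess < Jade < Zara.
So Vera < Zara; Zara is the higher of the two.

Zara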